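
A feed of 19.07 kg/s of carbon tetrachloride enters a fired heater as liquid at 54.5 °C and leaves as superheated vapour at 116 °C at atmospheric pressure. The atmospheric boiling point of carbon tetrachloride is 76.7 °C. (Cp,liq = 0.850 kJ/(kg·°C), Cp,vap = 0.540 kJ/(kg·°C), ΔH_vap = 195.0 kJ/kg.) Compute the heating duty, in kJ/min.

Q = 269000 kJ/min

liquid 54.5→76.7 °C: 18.87 kJ/kg
vaporisation at 76.7 °C: 195 kJ/kg
vapour 76.7→116 °C: 21.222 kJ/kg
Δh = 18.87 + 195 + 21.222 = 235.09 kJ/kg
Q = ṁ·Δh = 19.07 kg/s × 235.09 kJ/kg = 4483.2 kJ/s
|Q| = 4483.2 kW = 268990 kJ/min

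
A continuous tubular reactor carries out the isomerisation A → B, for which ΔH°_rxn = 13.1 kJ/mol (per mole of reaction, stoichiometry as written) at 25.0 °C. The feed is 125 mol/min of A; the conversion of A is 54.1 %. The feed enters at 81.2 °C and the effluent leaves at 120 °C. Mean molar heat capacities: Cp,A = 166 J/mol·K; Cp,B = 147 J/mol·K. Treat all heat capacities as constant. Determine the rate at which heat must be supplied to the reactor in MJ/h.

Q_in = 94.1 MJ/h

Extent of reaction ξ = 0.541 × 125 = 67.625 mol/min
Reaction term: ξ·ΔH°_rxn = 67.625 × 13.1 = 885.89 kJ/min
Sensible, feed 81.2→25 °C: -1166.2 kJ/min
Outlet flows (mol/min): A 57.375, B 67.625
Sensible, products 25→120 °C: 1849.2 kJ/min
Q = ΔH = 1568.9 kJ/min = 26.149 kW
Heat supplied = 94.135 MJ/h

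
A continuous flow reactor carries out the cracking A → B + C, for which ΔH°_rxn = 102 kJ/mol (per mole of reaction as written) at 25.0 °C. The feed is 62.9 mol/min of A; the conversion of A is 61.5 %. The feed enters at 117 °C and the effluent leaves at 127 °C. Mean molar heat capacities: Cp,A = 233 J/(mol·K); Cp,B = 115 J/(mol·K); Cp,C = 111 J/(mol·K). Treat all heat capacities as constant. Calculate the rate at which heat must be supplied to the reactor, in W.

Q_in = 67700 W

Extent of reaction ξ = 0.615 × 62.9 = 38.683 mol/min
Reaction term: ξ·ΔH°_rxn = 38.683 × 102 = 3945.7 kJ/min
Sensible, feed 117→25 °C: -1348.3 kJ/min
Outlet flows (mol/min): A 24.217, B 38.683, C 38.683
Sensible, products 25→127 °C: 1467.3 kJ/min
Q = ΔH = 4064.7 kJ/min = 67.744 kW
Heat supplied = 67744 W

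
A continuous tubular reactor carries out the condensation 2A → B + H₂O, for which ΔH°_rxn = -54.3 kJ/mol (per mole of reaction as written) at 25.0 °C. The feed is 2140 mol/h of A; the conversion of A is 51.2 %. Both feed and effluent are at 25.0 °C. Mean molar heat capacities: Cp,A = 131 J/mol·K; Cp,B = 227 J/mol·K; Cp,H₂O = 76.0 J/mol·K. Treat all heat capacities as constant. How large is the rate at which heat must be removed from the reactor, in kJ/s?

Extent of reaction ξ = 0.512 × 2140 / 2 = 547.84 mol/h
Reaction term: ξ·ΔH°_rxn = 547.84 × -54.3 = -29748 kJ/h
Q = ΔH = -29748 kJ/h = -8.2633 kW
Heat removed = 8.2633 kJ/s

Q_out = 8.26 kJ/s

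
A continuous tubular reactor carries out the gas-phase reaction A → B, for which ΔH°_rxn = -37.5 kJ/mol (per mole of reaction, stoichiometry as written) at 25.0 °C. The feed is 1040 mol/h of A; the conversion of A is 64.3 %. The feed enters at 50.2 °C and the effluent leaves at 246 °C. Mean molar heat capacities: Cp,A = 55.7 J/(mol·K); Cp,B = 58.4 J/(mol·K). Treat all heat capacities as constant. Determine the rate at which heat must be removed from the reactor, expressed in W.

Q_out = 3700 W

Extent of reaction ξ = 0.643 × 1040 = 668.72 mol/h
Reaction term: ξ·ΔH°_rxn = 668.72 × -37.5 = -25077 kJ/h
Sensible, feed 50.2→25 °C: -1459.8 kJ/h
Outlet flows (mol/h): A 371.28, B 668.72
Sensible, products 25→246 °C: 13201 kJ/h
Q = ΔH = -13336 kJ/h = -3.7044 kW
Heat removed = 3704.4 W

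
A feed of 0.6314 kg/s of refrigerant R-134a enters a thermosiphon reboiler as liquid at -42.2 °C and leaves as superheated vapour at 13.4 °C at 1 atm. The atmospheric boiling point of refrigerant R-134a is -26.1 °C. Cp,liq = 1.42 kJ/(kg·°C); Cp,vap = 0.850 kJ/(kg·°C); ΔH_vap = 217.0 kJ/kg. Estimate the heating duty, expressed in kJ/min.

Q = 10400 kJ/min

liquid -42.2→-26.1 °C: 22.862 kJ/kg
vaporisation at -26.1 °C: 217 kJ/kg
vapour -26.1→13.4 °C: 33.575 kJ/kg
Δh = 22.862 + 217 + 33.575 = 273.44 kJ/kg
Q = ṁ·Δh = 0.6314 kg/s × 273.44 kJ/kg = 172.65 kJ/s
|Q| = 172.65 kW = 10359 kJ/min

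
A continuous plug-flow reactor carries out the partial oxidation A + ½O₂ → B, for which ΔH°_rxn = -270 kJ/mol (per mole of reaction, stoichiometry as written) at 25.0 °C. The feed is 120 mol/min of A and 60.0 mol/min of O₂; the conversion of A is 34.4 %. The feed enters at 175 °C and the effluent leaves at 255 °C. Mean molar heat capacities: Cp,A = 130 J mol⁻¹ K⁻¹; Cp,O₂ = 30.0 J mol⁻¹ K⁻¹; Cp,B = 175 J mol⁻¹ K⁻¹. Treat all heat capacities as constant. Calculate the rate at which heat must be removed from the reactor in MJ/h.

Q_out = 568 MJ/h

Extent of reaction ξ = 0.344 × 120 = 41.28 mol/min
Reaction term: ξ·ΔH°_rxn = 41.28 × -270 = -11146 kJ/min
Sensible, feed 175→25 °C: -2610 kJ/min
Outlet flows (mol/min): A 78.72, O₂ 39.36, B 41.28
Sensible, products 25→255 °C: 4286.8 kJ/min
Q = ΔH = -9468.8 kJ/min = -157.81 kW
Heat removed = 568.13 MJ/h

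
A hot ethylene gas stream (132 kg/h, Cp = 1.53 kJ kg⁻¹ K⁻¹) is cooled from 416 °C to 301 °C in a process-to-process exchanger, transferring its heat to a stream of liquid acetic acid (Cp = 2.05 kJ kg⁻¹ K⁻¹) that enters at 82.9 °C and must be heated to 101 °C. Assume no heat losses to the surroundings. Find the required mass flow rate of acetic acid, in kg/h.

ṁ_c = 626 kg/h

Heat released by hot stream: Q = 132 × 1.53 × (416 − 301) = 23225 kJ/h
Energy balance on cold side (adiabatic exchanger): Q = ṁ_c·Cp_c·(T_c,out − T_c,in)
ṁ_c = 23225 / [2.05 × (101 − 82.9)] = 625.94 kg/h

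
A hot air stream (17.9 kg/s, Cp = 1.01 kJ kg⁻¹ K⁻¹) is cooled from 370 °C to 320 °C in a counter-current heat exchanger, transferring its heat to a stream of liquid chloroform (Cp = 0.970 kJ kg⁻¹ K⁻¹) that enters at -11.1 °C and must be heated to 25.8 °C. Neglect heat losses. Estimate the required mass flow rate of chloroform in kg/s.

Heat released by hot stream: Q = 17.9 × 1.01 × (370 − 320) = 903.95 kJ/s
Energy balance on cold side (adiabatic exchanger): Q = ṁ_c·Cp_c·(T_c,out − T_c,in)
ṁ_c = 903.95 / [0.970 × (25.8 − -11.1)] = 25.255 kg/s

ṁ_c = 25.3 kg/s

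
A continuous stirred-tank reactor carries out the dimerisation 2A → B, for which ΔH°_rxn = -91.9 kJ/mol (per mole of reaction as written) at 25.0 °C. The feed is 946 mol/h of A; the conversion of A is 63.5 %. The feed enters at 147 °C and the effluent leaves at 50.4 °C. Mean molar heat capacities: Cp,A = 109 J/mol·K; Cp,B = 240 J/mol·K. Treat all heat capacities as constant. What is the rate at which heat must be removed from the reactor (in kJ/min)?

Q_out = 623 kJ/min

Extent of reaction ξ = 0.635 × 946 / 2 = 300.36 mol/h
Reaction term: ξ·ΔH°_rxn = 300.36 × -91.9 = -27603 kJ/h
Sensible, feed 147→25 °C: -12580 kJ/h
Outlet flows (mol/h): A 345.29, B 300.36
Sensible, products 25→50.4 °C: 2786.9 kJ/h
Q = ΔH = -37396 kJ/h = -10.388 kW
Heat removed = 623.26 kJ/min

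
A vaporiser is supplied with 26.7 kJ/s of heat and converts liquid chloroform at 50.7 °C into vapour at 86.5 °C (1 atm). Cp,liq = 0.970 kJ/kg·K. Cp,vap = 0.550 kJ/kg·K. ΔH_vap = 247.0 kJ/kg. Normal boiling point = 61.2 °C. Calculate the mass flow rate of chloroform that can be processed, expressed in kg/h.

ṁ = 355 kg/h

Δh = 0.970×(61.2−50.7) + 247.0 + 0.550×(86.5−61.2) = 271.1 kJ/kg
Q = 26.7 kJ/s = 26.7 kJ/s = 96120 kJ/h
ṁ = Q/Δh = 96120 / 271.1 = 354.56 kg/h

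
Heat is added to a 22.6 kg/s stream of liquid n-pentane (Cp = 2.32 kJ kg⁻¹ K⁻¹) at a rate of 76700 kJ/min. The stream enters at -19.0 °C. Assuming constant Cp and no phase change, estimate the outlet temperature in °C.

T_out = 5.38 °C

Q = 76700 kJ/min = 1278.3 kJ/s
ΔT = Q/(ṁ·Cp) = 1278.3/(22.6×2.32) = 24.381 K
T_out = -19.0 + 24.381 = 5.3808 °C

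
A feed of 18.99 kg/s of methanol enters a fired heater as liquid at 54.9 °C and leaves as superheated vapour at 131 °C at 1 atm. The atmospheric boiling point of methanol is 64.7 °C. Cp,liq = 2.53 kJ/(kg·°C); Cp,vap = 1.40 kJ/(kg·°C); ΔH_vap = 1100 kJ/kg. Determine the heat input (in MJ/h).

Q = 83200 MJ/h

liquid 54.9→64.7 °C: 24.794 kJ/kg
vaporisation at 64.7 °C: 1100 kJ/kg
vapour 64.7→131 °C: 92.82 kJ/kg
Δh = 24.794 + 1100 + 92.82 = 1217.6 kJ/kg
Q = ṁ·Δh = 18.99 kg/s × 1217.6 kJ/kg = 23122 kJ/s
|Q| = 23122 kW = 83241 MJ/h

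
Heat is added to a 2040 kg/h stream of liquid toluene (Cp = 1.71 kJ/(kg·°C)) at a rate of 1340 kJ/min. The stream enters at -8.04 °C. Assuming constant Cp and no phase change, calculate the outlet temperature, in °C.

T_out = 15.0 °C

Q = 1340 kJ/min = 80400 kJ/h
ΔT = Q/(ṁ·Cp) = 80400/(2040×1.71) = 23.048 K
T_out = -8.04 + 23.048 = 15.008 °C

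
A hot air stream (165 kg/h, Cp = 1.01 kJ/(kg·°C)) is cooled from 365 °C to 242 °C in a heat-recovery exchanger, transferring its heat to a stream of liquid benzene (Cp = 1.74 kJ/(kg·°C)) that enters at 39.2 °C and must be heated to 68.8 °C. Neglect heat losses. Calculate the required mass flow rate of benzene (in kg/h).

ṁ_c = 398 kg/h

Heat released by hot stream: Q = 165 × 1.01 × (365 − 242) = 20498 kJ/h
Energy balance on cold side (adiabatic exchanger): Q = ṁ_c·Cp_c·(T_c,out − T_c,in)
ṁ_c = 20498 / [1.74 × (68.8 − 39.2)] = 397.99 kg/h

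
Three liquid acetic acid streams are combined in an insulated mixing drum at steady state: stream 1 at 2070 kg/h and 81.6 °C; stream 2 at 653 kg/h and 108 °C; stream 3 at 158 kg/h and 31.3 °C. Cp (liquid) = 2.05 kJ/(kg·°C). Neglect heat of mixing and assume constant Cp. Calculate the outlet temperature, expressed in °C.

T_out = 84.8 °C

Energy balance with Q = 0: Σ ṁᵢCp,ᵢ(T_out − Tᵢ) = 0
Σ ṁᵢCp,ᵢTᵢ = 2070×2.05×81.6 + 653×2.05×108 + 158×2.05×31.3 = 500980
Σ ṁᵢCp,ᵢ = 2070×2.05 + 653×2.05 + 158×2.05 = 5906.1
T_out = 500980 / 5906.1 = 84.825 °C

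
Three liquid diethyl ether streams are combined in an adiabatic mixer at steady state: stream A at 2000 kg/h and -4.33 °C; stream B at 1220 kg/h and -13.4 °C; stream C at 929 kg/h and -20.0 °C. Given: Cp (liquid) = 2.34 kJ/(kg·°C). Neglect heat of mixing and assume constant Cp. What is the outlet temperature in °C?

Adiabatic, steady state ⇒ Σ ṁᵢCp,ᵢ(T_out − Tᵢ) = 0
T_out = Σ ṁᵢCp,ᵢTᵢ / Σ ṁᵢCp,ᵢ
      = -102000 / 9708.7 = -10.506 °C

T_out = -10.5 °C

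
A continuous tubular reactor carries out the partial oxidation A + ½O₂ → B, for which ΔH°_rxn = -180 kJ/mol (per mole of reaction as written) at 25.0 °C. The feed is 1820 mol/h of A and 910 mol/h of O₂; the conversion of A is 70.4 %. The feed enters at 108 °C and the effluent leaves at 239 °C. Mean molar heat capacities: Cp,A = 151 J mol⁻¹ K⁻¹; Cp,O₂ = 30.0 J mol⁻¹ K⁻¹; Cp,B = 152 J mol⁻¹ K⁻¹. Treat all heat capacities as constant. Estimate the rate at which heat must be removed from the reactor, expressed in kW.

Q_out = 54.1 kW

Extent of reaction ξ = 0.704 × 1820 = 1281.3 mol/h
Reaction term: ξ·ΔH°_rxn = 1281.3 × -180 = -230630 kJ/h
Sensible, feed 108→25 °C: -25076 kJ/h
Outlet flows (mol/h): A 538.72, O₂ 269.36, B 1281.3
Sensible, products 25→239 °C: 60815 kJ/h
Q = ΔH = -194890 kJ/h = -54.136 kW
Heat removed = 54.136 kW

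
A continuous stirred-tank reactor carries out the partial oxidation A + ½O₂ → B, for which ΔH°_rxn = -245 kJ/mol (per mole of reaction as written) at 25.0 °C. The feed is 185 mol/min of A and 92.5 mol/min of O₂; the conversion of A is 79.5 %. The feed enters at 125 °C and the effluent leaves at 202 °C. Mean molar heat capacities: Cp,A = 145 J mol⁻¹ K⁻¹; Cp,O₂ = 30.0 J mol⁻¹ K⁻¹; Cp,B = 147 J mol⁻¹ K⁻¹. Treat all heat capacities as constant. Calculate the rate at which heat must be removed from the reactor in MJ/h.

Q_out = 2050 MJ/h

Extent of reaction ξ = 0.795 × 185 = 147.08 mol/min
Reaction term: ξ·ΔH°_rxn = 147.08 × -245 = -36033 kJ/min
Sensible, feed 125→25 °C: -2960 kJ/min
Outlet flows (mol/min): A 37.925, O₂ 18.962, B 147.08
Sensible, products 25→202 °C: 4900.8 kJ/min
Q = ΔH = -34093 kJ/min = -568.21 kW
Heat removed = 2045.6 MJ/h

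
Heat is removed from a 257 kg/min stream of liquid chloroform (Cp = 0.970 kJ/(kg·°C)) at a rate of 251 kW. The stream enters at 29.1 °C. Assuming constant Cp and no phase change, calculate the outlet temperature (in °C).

Q = 251 kW = 15060 kJ/min
ΔT = Q/(ṁ·Cp) = 15060/(257×0.970) = 60.412 K
T_out = 29.1 − 60.412 = -31.312 °C

T_out = -31.3 °C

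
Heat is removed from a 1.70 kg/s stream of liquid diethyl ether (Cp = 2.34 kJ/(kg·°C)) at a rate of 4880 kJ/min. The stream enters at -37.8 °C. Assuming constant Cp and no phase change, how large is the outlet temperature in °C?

Q = 4880 kJ/min = 81.333 kJ/s
ΔT = Q/(ṁ·Cp) = 81.333/(1.70×2.34) = 20.446 K
T_out = -37.8 − 20.446 = -58.246 °C

T_out = -58.2 °C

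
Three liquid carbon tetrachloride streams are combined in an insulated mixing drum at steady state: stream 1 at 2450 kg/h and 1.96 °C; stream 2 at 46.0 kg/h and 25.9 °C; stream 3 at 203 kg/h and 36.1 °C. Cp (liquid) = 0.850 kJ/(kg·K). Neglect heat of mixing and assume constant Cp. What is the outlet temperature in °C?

No heat crosses the boundary, so H_out = H_in.
T_out = Σ ṁᵢCp,ᵢTᵢ / Σ ṁᵢCp,ᵢ
      = 11323 / 2294.2 = 4.9358 °C

T_out = 4.94 °C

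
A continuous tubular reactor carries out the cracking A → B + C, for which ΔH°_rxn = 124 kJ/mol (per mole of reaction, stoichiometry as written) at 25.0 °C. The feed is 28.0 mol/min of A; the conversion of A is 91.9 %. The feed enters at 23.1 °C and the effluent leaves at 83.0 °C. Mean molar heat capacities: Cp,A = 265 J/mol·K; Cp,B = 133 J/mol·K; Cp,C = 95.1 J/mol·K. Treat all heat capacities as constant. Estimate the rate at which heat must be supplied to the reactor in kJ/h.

Q_in = 215000 kJ/h

Extent of reaction ξ = 0.919 × 28.0 = 25.732 mol/min
Reaction term: ξ·ΔH°_rxn = 25.732 × 124 = 3190.8 kJ/min
Sensible, feed 23.1→25 °C: 14.098 kJ/min
Outlet flows (mol/min): A 2.268, B 25.732, C 25.732
Sensible, products 25→83.0 °C: 375.29 kJ/min
Q = ΔH = 3580.2 kJ/min = 59.669 kW
Heat supplied = 214810 kJ/h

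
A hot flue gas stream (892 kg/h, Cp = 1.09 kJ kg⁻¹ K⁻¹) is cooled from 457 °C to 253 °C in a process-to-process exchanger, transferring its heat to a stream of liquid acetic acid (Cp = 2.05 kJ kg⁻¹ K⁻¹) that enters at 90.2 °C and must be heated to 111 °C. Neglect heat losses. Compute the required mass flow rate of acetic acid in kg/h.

Heat released by hot stream: Q = 892 × 1.09 × (457 − 253) = 198350 kJ/h
Energy balance on cold side (adiabatic exchanger): Q = ṁ_c·Cp_c·(T_c,out − T_c,in)
ṁ_c = 198350 / [2.05 × (111 − 90.2)] = 4651.6 kg/h

ṁ_c = 4650 kg/h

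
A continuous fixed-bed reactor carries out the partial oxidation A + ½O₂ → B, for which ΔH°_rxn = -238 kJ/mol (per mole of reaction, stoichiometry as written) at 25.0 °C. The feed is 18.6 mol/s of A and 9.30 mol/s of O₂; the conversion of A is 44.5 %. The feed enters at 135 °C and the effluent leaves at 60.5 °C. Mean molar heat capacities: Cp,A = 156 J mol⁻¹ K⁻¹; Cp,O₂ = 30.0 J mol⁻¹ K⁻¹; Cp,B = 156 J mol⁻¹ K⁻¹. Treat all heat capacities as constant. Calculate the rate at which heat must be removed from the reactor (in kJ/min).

Extent of reaction ξ = 0.445 × 18.6 = 8.277 mol/s
Reaction term: ξ·ΔH°_rxn = 8.277 × -238 = -1969.9 kJ/s
Sensible, feed 135→25 °C: -349.87 kJ/s
Outlet flows (mol/s): A 10.323, O₂ 5.1615, B 8.277
Sensible, products 25→60.5 °C: 108.5 kJ/s
Q = ΔH = -2211.3 kJ/s = -2211.3 kW
Heat removed = 132680 kJ/min

Q_out = 133000 kJ/min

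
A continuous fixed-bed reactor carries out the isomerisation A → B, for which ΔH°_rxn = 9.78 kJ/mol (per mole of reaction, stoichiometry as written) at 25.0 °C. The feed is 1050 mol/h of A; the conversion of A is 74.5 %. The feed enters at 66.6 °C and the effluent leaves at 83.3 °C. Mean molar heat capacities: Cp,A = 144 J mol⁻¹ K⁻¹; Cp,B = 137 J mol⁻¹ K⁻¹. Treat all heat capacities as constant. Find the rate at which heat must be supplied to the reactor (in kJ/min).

Extent of reaction ξ = 0.745 × 1050 = 782.25 mol/h
Reaction term: ξ·ΔH°_rxn = 782.25 × 9.78 = 7650.4 kJ/h
Sensible, feed 66.6→25 °C: -6289.9 kJ/h
Outlet flows (mol/h): A 267.75, B 782.25
Sensible, products 25→83.3 °C: 8495.7 kJ/h
Q = ΔH = 9856.2 kJ/h = 2.7378 kW
Heat supplied = 164.27 kJ/min

Q_in = 164 kJ/min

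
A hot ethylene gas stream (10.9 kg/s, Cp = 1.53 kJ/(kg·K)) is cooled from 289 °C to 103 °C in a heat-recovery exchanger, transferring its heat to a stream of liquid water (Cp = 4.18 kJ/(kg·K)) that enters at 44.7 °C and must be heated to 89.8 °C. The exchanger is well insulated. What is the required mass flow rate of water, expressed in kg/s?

Heat released by hot stream: Q = 10.9 × 1.53 × (289 − 103) = 3101.9 kJ/s
Energy balance on cold side (adiabatic exchanger): Q = ṁ_c·Cp_c·(T_c,out − T_c,in)
ṁ_c = 3101.9 / [4.18 × (89.8 − 44.7)] = 16.454 kg/s

ṁ_c = 16.5 kg/s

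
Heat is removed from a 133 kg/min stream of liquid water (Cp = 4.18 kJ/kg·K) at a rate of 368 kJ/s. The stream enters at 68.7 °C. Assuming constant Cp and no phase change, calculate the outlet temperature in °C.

T_out = 29.0 °C

Q = 368 kJ/s = 22080 kJ/min
ΔT = Q/(ṁ·Cp) = 22080/(133×4.18) = 39.717 K
T_out = 68.7 − 39.717 = 28.983 °C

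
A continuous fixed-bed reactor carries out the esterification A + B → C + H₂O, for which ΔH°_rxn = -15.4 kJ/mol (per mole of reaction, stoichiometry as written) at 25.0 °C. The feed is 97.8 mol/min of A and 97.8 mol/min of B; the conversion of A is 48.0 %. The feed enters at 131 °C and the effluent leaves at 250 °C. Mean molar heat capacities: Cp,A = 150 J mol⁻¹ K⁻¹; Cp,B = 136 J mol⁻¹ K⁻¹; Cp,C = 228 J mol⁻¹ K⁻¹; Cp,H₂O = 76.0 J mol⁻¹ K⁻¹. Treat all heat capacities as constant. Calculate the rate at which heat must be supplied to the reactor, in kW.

Extent of reaction ξ = 0.480 × 97.8 = 46.944 mol/min
Reaction term: ξ·ΔH°_rxn = 46.944 × -15.4 = -722.94 kJ/min
Sensible, feed 131→25 °C: -2964.9 kJ/min
Outlet flows (mol/min): A 50.856, B 50.856, C 46.944, H₂O 46.944
Sensible, products 25→250 °C: 6483.6 kJ/min
Q = ΔH = 2795.7 kJ/min = 46.595 kW
Heat supplied = 46.595 kW

Q_in = 46.6 kW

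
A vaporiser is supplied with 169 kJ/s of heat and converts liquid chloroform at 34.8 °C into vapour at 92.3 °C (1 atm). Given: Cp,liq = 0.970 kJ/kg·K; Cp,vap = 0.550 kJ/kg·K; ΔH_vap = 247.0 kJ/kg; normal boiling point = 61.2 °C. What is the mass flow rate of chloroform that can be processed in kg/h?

Δh = 0.970×(61.2−34.8) + 247.0 + 0.550×(92.3−61.2) = 289.71 kJ/kg
Q = 169 kJ/s = 169 kJ/s = 608400 kJ/h
ṁ = Q/Δh = 608400 / 289.71 = 2100 kg/h

ṁ = 2100 kg/h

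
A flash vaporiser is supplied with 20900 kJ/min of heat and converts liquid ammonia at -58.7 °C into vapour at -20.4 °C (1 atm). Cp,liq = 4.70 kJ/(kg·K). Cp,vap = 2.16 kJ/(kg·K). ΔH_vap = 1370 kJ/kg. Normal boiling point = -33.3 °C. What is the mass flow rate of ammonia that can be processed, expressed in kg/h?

Δh = 4.70×(-33.3−-58.7) + 1370 + 2.16×(-20.4−-33.3) = 1517.2 kJ/kg
Q = 20900 kJ/min = 348.33 kJ/s = 1.254e+06 kJ/h
ṁ = Q/Δh = 1.254e+06 / 1517.2 = 826.5 kg/h

ṁ = 826 kg/h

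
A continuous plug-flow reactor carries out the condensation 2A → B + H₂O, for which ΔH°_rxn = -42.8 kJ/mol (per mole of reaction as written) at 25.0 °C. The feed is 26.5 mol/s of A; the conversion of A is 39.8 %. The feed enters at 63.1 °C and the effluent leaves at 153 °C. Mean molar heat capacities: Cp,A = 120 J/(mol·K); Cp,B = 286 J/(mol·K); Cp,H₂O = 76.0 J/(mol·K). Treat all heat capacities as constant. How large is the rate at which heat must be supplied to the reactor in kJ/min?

Extent of reaction ξ = 0.398 × 26.5 / 2 = 5.2735 mol/s
Reaction term: ξ·ΔH°_rxn = 5.2735 × -42.8 = -225.71 kJ/s
Sensible, feed 63.1→25 °C: -121.16 kJ/s
Outlet flows (mol/s): A 15.953, B 5.2735, H₂O 5.2735
Sensible, products 25→153 °C: 489.39 kJ/s
Q = ΔH = 142.53 kJ/s = 142.53 kW
Heat supplied = 8551.6 kJ/min

Q_in = 8550 kJ/min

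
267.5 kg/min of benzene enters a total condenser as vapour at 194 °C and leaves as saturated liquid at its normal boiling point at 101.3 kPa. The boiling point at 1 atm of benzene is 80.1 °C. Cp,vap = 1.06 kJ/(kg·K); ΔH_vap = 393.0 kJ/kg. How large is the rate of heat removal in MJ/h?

vapour 194→80.1 °C: -120.73 kJ/kg
condensation at 80.1 °C: -393 kJ/kg
Δh = -120.73 + -393 = -513.73 kJ/kg
Q = ṁ·Δh = 267.5 kg/min × -513.73 kJ/kg = -137420 kJ/min
|Q| = 2290.4 kW = 8245.4 MJ/h

Q_c = 8250 MJ/h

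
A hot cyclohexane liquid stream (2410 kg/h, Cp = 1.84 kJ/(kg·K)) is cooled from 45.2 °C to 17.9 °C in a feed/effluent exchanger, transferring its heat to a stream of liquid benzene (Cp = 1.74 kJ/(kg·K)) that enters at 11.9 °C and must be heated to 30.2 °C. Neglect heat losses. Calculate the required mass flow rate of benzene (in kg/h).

ṁ_c = 3800 kg/h

Heat released by hot stream: Q = 2410 × 1.84 × (45.2 − 17.9) = 121060 kJ/h
Energy balance on cold side (adiabatic exchanger): Q = ṁ_c·Cp_c·(T_c,out − T_c,in)
ṁ_c = 121060 / [1.74 × (30.2 − 11.9)] = 3801.9 kg/h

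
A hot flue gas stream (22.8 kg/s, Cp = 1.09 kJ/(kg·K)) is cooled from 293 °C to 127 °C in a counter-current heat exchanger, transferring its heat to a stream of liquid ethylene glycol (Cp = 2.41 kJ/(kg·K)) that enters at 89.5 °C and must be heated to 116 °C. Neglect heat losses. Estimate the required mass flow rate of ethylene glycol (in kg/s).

Heat released by hot stream: Q = 22.8 × 1.09 × (293 − 127) = 4125.4 kJ/s
Energy balance on cold side (adiabatic exchanger): Q = ṁ_c·Cp_c·(T_c,out − T_c,in)
ṁ_c = 4125.4 / [2.41 × (116 − 89.5)] = 64.596 kg/s

ṁ_c = 64.6 kg/s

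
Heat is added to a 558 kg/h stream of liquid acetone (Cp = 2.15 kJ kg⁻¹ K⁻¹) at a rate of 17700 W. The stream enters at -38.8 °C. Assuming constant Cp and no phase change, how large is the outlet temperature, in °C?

Q = 17700 W = 63720 kJ/h
ΔT = Q/(ṁ·Cp) = 63720/(558×2.15) = 53.113 K
T_out = -38.8 + 53.113 = 14.313 °C

T_out = 14.3 °C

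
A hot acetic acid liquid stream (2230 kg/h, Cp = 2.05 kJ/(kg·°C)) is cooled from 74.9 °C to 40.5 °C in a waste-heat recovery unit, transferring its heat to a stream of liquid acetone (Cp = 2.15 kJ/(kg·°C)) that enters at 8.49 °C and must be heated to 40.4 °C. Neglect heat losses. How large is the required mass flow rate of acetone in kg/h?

ṁ_c = 2290 kg/h

Heat released by hot stream: Q = 2230 × 2.05 × (74.9 − 40.5) = 157260 kJ/h
Energy balance on cold side (adiabatic exchanger): Q = ṁ_c·Cp_c·(T_c,out − T_c,in)
ṁ_c = 157260 / [2.15 × (40.4 − 8.49)] = 2292.2 kg/h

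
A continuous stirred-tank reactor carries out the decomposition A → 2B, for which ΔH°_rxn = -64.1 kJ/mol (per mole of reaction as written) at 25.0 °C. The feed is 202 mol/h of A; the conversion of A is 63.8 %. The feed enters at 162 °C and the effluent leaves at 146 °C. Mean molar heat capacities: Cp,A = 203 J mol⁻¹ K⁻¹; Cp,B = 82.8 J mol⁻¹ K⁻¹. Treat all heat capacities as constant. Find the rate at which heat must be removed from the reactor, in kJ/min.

Extent of reaction ξ = 0.638 × 202 = 128.88 mol/h
Reaction term: ξ·ΔH°_rxn = 128.88 × -64.1 = -8261 kJ/h
Sensible, feed 162→25 °C: -5617.8 kJ/h
Outlet flows (mol/h): A 73.124, B 257.75
Sensible, products 25→146 °C: 4378.5 kJ/h
Q = ΔH = -9500.3 kJ/h = -2.639 kW
Heat removed = 158.34 kJ/min

Q_out = 158 kJ/min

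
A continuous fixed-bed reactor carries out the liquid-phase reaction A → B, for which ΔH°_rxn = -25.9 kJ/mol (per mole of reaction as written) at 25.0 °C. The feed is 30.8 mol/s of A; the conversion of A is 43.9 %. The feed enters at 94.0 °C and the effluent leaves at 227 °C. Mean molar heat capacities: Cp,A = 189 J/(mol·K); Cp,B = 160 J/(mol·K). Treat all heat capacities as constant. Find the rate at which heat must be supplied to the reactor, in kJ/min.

Extent of reaction ξ = 0.439 × 30.8 = 13.521 mol/s
Reaction term: ξ·ΔH°_rxn = 13.521 × -25.9 = -350.2 kJ/s
Sensible, feed 94.0→25 °C: -401.66 kJ/s
Outlet flows (mol/s): A 17.279, B 13.521
Sensible, products 25→227 °C: 1096.7 kJ/s
Q = ΔH = 344.81 kJ/s = 344.81 kW
Heat supplied = 20689 kJ/min

Q_in = 20700 kJ/min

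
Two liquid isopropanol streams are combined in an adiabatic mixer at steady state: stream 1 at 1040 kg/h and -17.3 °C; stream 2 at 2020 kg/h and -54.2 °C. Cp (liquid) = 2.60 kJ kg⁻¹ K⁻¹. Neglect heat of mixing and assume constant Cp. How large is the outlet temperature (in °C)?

T_out = -41.7 °C

Energy balance with Q = 0: Σ ṁᵢCp,ᵢ(T_out − Tᵢ) = 0
T_out = Σ ṁᵢCp,ᵢTᵢ / Σ ṁᵢCp,ᵢ
      = -331440 / 7956 = -41.659 °C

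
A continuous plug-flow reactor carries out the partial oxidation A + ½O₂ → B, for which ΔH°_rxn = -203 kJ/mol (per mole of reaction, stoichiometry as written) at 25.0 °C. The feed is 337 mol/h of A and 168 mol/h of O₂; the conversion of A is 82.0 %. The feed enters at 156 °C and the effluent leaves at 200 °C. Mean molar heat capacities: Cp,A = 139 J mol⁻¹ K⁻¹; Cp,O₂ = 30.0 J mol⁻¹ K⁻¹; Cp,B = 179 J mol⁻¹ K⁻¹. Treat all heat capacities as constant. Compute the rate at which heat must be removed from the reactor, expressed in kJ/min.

Q_out = 877 kJ/min

Extent of reaction ξ = 0.820 × 337 = 276.34 mol/h
Reaction term: ξ·ΔH°_rxn = 276.34 × -203 = -56097 kJ/h
Sensible, feed 156→25 °C: -6796.7 kJ/h
Outlet flows (mol/h): A 60.66, O₂ 29.83, B 276.34
Sensible, products 25→200 °C: 10289 kJ/h
Q = ΔH = -52605 kJ/h = -14.613 kW
Heat removed = 876.75 kJ/min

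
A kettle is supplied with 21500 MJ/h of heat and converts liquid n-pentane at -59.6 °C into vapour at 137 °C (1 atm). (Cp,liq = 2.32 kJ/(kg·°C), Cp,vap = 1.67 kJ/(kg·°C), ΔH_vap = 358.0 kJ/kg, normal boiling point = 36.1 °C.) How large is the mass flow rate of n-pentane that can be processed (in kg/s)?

Δh = 2.32×(36.1−-59.6) + 358.0 + 1.67×(137−36.1) = 748.53 kJ/kg
Q = 21500 MJ/h = 5972.2 kJ/s = 5972.2 kJ/s
ṁ = Q/Δh = 5972.2 / 748.53 = 7.9786 kg/s

ṁ = 7.98 kg/s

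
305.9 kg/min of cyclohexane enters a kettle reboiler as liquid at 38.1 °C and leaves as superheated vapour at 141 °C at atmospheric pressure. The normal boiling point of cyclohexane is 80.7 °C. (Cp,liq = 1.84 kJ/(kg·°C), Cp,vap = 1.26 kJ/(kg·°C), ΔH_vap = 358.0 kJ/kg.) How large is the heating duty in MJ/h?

liquid 38.1→80.7 °C: 78.384 kJ/kg
vaporisation at 80.7 °C: 358 kJ/kg
vapour 80.7→141 °C: 75.978 kJ/kg
Δh = 78.384 + 358 + 75.978 = 512.36 kJ/kg
Q = ṁ·Δh = 305.9 kg/min × 512.36 kJ/kg = 156730 kJ/min
|Q| = 2612.2 kW = 9403.9 MJ/h

Q = 9400 MJ/h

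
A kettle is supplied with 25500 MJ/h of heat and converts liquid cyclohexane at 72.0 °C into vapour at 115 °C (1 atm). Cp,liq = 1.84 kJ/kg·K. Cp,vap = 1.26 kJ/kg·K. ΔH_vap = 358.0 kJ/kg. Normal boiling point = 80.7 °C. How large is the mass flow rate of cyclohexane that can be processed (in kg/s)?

Δh = 1.84×(80.7−72.0) + 358.0 + 1.26×(115−80.7) = 417.23 kJ/kg
Q = 25500 MJ/h = 7083.3 kJ/s = 7083.3 kJ/s
ṁ = Q/Δh = 7083.3 / 417.23 = 16.977 kg/s

ṁ = 17.0 kg/s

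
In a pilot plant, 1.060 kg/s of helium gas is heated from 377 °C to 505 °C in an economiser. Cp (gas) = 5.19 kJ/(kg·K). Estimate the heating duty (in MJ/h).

Q = ṁ·Cp·ΔT = 1.060 × 5.19 × (505 − 377) = 704.18 kJ/s
Heating duty = 2535 MJ/h

Q = 2540 MJ/h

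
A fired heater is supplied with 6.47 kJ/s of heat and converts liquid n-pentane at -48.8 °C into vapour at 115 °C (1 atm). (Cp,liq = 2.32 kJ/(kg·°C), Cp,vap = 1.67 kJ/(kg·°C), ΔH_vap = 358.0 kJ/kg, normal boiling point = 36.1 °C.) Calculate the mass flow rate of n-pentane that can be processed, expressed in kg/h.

Δh = 2.32×(36.1−-48.8) + 358.0 + 1.67×(115−36.1) = 686.73 kJ/kg
Q = 6.47 kJ/s = 6.47 kJ/s = 23292 kJ/h
ṁ = Q/Δh = 23292 / 686.73 = 33.917 kg/h

ṁ = 33.9 kg/h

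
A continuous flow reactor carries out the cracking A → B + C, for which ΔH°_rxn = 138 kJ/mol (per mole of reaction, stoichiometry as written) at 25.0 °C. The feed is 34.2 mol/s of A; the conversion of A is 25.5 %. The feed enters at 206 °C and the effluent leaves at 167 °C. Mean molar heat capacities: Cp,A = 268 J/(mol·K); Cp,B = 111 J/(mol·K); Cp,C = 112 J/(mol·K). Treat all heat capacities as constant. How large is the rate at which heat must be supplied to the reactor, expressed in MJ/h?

Extent of reaction ξ = 0.255 × 34.2 = 8.721 mol/s
Reaction term: ξ·ΔH°_rxn = 8.721 × 138 = 1203.5 kJ/s
Sensible, feed 206→25 °C: -1659 kJ/s
Outlet flows (mol/s): A 25.479, B 8.721, C 8.721
Sensible, products 25→167 °C: 1245.8 kJ/s
Q = ΔH = 790.31 kJ/s = 790.31 kW
Heat supplied = 2845.1 MJ/h

Q_in = 2850 MJ/h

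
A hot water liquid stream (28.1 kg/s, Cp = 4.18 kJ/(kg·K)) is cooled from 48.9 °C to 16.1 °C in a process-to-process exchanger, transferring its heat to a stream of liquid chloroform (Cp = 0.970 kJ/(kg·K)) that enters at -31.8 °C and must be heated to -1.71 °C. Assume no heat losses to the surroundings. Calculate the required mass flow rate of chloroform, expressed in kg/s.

Heat released by hot stream: Q = 28.1 × 4.18 × (48.9 − 16.1) = 3852.6 kJ/s
Energy balance on cold side (adiabatic exchanger): Q = ṁ_c·Cp_c·(T_c,out − T_c,in)
ṁ_c = 3852.6 / [0.970 × (-1.71 − -31.8)] = 132 kg/s

ṁ_c = 132 kg/s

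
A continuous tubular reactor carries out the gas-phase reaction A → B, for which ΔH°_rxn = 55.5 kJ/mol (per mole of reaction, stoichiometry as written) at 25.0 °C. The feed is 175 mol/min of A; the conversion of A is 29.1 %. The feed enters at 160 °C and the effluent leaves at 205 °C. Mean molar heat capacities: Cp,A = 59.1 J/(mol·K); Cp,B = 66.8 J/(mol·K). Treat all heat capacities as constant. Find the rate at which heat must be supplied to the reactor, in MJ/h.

Extent of reaction ξ = 0.291 × 175 = 50.925 mol/min
Reaction term: ξ·ΔH°_rxn = 50.925 × 55.5 = 2826.3 kJ/min
Sensible, feed 160→25 °C: -1396.2 kJ/min
Outlet flows (mol/min): A 124.08, B 50.925
Sensible, products 25→205 °C: 1932.2 kJ/min
Q = ΔH = 3362.3 kJ/min = 56.039 kW
Heat supplied = 201.74 MJ/h

Q_in = 202 MJ/h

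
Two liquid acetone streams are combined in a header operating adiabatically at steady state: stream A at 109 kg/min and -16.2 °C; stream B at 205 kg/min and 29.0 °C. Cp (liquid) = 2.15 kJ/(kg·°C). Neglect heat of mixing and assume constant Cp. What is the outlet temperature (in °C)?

Adiabatic, steady state ⇒ Σ ṁᵢCp,ᵢ(T_out − Tᵢ) = 0
Σ ṁᵢCp,ᵢTᵢ = 109×2.15×-16.2 + 205×2.15×29.0 = 8985.3
Σ ṁᵢCp,ᵢ = 109×2.15 + 205×2.15 = 675.1
T_out = 8985.3 / 675.1 = 13.31 °C

T_out = 13.3 °C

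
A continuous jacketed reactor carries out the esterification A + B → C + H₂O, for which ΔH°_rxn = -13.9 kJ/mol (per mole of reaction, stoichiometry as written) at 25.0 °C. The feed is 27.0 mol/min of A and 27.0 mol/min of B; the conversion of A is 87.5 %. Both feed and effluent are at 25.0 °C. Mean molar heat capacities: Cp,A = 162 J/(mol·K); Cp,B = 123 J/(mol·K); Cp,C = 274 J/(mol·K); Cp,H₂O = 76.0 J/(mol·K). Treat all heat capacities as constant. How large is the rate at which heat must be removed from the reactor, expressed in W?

Q_out = 5470 W

Extent of reaction ξ = 0.875 × 27.0 = 23.625 mol/min
Reaction term: ξ·ΔH°_rxn = 23.625 × -13.9 = -328.39 kJ/min
Q = ΔH = -328.39 kJ/min = -5.4731 kW
Heat removed = 5473.1 W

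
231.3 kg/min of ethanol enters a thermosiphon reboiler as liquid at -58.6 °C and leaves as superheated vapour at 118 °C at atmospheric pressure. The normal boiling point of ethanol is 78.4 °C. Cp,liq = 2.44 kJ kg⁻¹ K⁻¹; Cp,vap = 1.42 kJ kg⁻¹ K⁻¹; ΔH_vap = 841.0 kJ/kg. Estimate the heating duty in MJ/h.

liquid -58.6→78.4 °C: 334.28 kJ/kg
vaporisation at 78.4 °C: 841 kJ/kg
vapour 78.4→118 °C: 56.232 kJ/kg
Δh = 334.28 + 841 + 56.232 = 1231.5 kJ/kg
Q = ṁ·Δh = 231.3 kg/min × 1231.5 kJ/kg = 284850 kJ/min
|Q| = 4747.5 kW = 17091 MJ/h

Q = 17100 MJ/h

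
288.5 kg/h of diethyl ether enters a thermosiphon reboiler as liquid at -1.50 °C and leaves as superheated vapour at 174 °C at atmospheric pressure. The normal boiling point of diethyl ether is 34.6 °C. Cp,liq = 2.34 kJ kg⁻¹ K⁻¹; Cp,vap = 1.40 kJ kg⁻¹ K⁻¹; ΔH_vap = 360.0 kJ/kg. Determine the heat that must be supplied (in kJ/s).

liquid -1.50→34.6 °C: 84.474 kJ/kg
vaporisation at 34.6 °C: 360 kJ/kg
vapour 34.6→174 °C: 195.16 kJ/kg
Δh = 84.474 + 360 + 195.16 = 639.63 kJ/kg
Q = ṁ·Δh = 288.5 kg/h × 639.63 kJ/kg = 184530 kJ/h
|Q| = 51.26 kW

Q = 51.3 kJ/s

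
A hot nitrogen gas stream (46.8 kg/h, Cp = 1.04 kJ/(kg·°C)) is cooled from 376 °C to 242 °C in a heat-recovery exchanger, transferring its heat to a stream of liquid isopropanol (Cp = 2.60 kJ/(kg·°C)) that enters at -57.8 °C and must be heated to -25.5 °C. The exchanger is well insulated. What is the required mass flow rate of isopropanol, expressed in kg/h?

ṁ_c = 77.7 kg/h

Heat released by hot stream: Q = 46.8 × 1.04 × (376 − 242) = 6522 kJ/h
Energy balance on cold side (adiabatic exchanger): Q = ṁ_c·Cp_c·(T_c,out − T_c,in)
ṁ_c = 6522 / [2.60 × (-25.5 − -57.8)] = 77.662 kg/h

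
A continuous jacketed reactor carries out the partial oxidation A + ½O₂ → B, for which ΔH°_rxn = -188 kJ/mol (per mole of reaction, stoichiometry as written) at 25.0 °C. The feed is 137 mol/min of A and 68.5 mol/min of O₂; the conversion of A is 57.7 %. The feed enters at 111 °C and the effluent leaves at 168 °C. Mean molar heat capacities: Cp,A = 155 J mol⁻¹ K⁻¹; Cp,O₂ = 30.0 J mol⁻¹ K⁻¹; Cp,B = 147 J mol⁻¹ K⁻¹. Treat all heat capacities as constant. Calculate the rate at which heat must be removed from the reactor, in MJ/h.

Extent of reaction ξ = 0.577 × 137 = 79.049 mol/min
Reaction term: ξ·ΔH°_rxn = 79.049 × -188 = -14861 kJ/min
Sensible, feed 111→25 °C: -2002.9 kJ/min
Outlet flows (mol/min): A 57.951, O₂ 28.976, B 79.049
Sensible, products 25→168 °C: 3070.5 kJ/min
Q = ΔH = -13794 kJ/min = -229.89 kW
Heat removed = 827.62 MJ/h

Q_out = 828 MJ/h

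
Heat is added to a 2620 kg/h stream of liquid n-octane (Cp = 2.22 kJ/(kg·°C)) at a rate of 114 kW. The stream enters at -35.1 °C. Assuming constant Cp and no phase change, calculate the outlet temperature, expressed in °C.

T_out = 35.5 °C

Q = 114 kW = 410400 kJ/h
ΔT = Q/(ṁ·Cp) = 410400/(2620×2.22) = 70.559 K
T_out = -35.1 + 70.559 = 35.459 °C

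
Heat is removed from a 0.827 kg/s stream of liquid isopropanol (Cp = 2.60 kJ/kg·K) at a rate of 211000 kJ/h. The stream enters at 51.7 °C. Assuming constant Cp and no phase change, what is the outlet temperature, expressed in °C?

Q = 211000 kJ/h = 58.611 kJ/s
ΔT = Q/(ṁ·Cp) = 58.611/(0.827×2.60) = 27.258 K
T_out = 51.7 − 27.258 = 24.442 °C

T_out = 24.4 °C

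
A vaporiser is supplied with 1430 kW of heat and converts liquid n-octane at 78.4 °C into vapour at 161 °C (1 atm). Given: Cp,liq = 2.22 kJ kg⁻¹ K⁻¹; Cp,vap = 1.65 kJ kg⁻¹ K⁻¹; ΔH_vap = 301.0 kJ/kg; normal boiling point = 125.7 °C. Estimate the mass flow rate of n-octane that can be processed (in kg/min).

ṁ = 185 kg/min

Δh = 2.22×(125.7−78.4) + 301.0 + 1.65×(161−125.7) = 464.25 kJ/kg
Q = 1430 kW = 1430 kJ/s = 85800 kJ/min
ṁ = Q/Δh = 85800 / 464.25 = 184.81 kg/min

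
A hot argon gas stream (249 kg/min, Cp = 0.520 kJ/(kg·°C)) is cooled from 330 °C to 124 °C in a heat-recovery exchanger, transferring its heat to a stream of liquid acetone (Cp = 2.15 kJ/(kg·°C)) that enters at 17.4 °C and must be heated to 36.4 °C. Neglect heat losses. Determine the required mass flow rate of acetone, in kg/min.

Heat released by hot stream: Q = 249 × 0.520 × (330 − 124) = 26673 kJ/min
Energy balance on cold side (adiabatic exchanger): Q = ṁ_c·Cp_c·(T_c,out − T_c,in)
ṁ_c = 26673 / [2.15 × (36.4 − 17.4)] = 652.95 kg/min

ṁ_c = 653 kg/min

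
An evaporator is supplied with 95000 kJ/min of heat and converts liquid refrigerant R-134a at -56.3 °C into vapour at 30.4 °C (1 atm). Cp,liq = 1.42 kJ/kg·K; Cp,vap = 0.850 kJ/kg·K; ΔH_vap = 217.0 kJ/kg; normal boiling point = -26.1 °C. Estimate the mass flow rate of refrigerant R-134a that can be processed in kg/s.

Δh = 1.42×(-26.1−-56.3) + 217.0 + 0.850×(30.4−-26.1) = 307.91 kJ/kg
Q = 95000 kJ/min = 1583.3 kJ/s = 1583.3 kJ/s
ṁ = Q/Δh = 1583.3 / 307.91 = 5.1422 kg/s

ṁ = 5.14 kg/s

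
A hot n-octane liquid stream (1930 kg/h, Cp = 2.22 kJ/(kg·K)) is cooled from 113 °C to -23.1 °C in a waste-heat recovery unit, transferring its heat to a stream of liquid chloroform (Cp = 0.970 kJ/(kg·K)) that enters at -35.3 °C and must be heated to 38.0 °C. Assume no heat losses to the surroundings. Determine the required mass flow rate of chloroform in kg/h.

Heat released by hot stream: Q = 1930 × 2.22 × (113 − -23.1) = 583130 kJ/h
Energy balance on cold side (adiabatic exchanger): Q = ṁ_c·Cp_c·(T_c,out − T_c,in)
ṁ_c = 583130 / [0.970 × (38.0 − -35.3)] = 8201.5 kg/h

ṁ_c = 8200 kg/h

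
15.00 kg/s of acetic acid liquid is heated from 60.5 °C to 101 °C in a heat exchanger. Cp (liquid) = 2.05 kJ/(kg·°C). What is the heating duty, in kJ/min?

Q = 74700 kJ/min

Q = ṁ·Cp·ΔT = 15.00 × 2.05 × (101 − 60.5) = 1245.4 kJ/s
Heating duty = 74722 kJ/min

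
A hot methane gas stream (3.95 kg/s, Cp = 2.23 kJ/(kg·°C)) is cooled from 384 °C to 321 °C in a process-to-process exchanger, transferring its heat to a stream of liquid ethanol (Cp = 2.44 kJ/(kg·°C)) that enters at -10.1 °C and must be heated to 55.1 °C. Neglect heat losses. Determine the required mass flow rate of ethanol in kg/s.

Heat released by hot stream: Q = 3.95 × 2.23 × (384 − 321) = 554.94 kJ/s
Energy balance on cold side (adiabatic exchanger): Q = ṁ_c·Cp_c·(T_c,out − T_c,in)
ṁ_c = 554.94 / [2.44 × (55.1 − -10.1)] = 3.4882 kg/s

ṁ_c = 3.49 kg/s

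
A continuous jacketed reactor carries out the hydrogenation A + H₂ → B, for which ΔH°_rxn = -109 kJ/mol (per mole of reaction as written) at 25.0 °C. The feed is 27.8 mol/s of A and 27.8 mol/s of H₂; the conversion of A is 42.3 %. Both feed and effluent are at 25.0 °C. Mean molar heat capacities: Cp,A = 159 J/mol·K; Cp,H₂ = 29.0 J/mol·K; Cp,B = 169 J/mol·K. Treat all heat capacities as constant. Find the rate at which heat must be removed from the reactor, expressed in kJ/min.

Extent of reaction ξ = 0.423 × 27.8 = 11.759 mol/s
Reaction term: ξ·ΔH°_rxn = 11.759 × -109 = -1281.8 kJ/s
Q = ΔH = -1281.8 kJ/s = -1281.8 kW
Heat removed = 76906 kJ/min

Q_out = 76900 kJ/min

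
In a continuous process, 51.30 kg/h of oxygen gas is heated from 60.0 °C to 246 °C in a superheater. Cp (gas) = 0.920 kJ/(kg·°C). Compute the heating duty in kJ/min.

Q = ṁ·Cp·ΔT = 51.30 × 0.920 × (246 − 60.0) = 8778.5 kJ/h
Converting: 8778.5 / 3600 s = 2.4385 kW
Heating duty = 146.31 kJ/min

Q = 146 kJ/min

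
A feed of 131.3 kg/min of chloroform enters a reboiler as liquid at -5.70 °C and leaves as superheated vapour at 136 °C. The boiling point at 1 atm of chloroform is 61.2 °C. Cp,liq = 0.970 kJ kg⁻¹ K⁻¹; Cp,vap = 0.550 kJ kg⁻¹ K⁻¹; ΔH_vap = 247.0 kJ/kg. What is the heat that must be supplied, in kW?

Q = 773 kW

liquid -5.70→61.2 °C: 64.893 kJ/kg
vaporisation at 61.2 °C: 247 kJ/kg
vapour 61.2→136 °C: 41.14 kJ/kg
Δh = 64.893 + 247 + 41.14 = 353.03 kJ/kg
Q = ṁ·Δh = 131.3 kg/min × 353.03 kJ/kg = 46353 kJ/min
|Q| = 772.55 kW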